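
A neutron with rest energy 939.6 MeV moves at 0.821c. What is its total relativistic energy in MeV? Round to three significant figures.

1650 MeV

γ = 1/√(1 − β²) = 1/√(1 − 0.674041) = 1/√0.325959 = 1/0.570928 = 1.7515.
Total energy: E = γmc² = 1.7515 × 939.6 MeV = 1650 MeV.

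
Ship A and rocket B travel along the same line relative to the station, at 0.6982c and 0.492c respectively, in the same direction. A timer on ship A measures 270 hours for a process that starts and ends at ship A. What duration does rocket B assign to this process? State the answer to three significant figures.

The velocity of ship A relative to rocket B is (0.6982 − 0.492)c / (1 − 0.6982×0.492) = 0.3141c; relative speed 0.3141c.
At |u| = 0.3141c, γ = (1 − 0.0986588)^(−1/2) = 1.0533.
Ship A's interval is proper; time dilation gives Δt_B = γΔτ = 1.0533 × 270 hours = 284 hours.

284 hours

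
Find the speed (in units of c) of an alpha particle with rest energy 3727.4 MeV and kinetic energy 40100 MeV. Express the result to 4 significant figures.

γ = 1 + K/(mc²) = 1 + 40100/3727.4 = 11.758.
β = √(1 − 1/γ²) = √(1 − 0.00723324) = √0.99276676 = 0.9964.

0.9964c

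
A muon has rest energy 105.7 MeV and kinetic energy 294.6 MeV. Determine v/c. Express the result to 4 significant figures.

0.9645

K = (γ−1)mc², so γ = 1 + 294.6/105.7 = 3.7871.
Then v/c = √(1 − γ⁻²) = √(1 − 0.0697247) = √0.9302753 = 0.9645.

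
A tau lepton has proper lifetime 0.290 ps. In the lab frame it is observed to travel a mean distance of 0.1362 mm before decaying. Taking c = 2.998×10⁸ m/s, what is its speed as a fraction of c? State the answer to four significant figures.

Let x = d/(cτ) = 1.362×10^-4 m / (2.998×10⁸ m/s × 2.900×10^-13 s) = 1.5666. Since d = βγcτ, x = βγ = β/√(1−β²).
Solving: β² = x²/(1+x²) = 2.45424/3.45424 = 0.710501, so β = 0.8429.

0.8429c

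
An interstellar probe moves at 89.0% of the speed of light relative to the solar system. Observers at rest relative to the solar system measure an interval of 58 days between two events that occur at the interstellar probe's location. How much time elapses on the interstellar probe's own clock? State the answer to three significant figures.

With β = 0.89, γ = 1/√(1 − 0.89²) = 1/√0.2079 = 2.1932.
The interstellar probe's clock runs slow as seen from the solar system, so Δτ = Δt/γ = 58/2.1932 = 26.4 days.

26.4 days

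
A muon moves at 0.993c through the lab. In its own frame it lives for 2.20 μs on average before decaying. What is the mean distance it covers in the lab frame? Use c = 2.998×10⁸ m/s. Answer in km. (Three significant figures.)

β² = 0.986049, so γ = 1/√0.013951 = 8.4664.
Lab-frame lifetime: Δt = γτ = 8.4664 × 2.20 μs = 18.626 μs.
Distance: d = vΔt = 0.993 × 2.998×10⁸ m/s × 1.8626×10^-5 s = 5540 m = 5.54 km.

5.54 km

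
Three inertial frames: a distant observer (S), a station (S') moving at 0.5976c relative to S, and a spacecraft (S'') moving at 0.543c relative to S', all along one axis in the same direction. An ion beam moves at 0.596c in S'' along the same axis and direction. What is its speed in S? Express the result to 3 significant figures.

0.963c

First combine the ion beam and spacecraft (S''→S'): u₁ = (0.596 + 0.543)/(1 + 0.596×0.543) = 1.139/1.323628 = 0.86051.
Then combine with the station (S'→S): u = (0.86051 + 0.5976)/(1 + 0.86051×0.5976) = 1.45811/1.514240776 = 0.96293.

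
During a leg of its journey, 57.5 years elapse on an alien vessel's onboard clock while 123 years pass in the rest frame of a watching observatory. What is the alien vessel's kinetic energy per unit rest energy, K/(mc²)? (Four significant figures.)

From Δt = γΔτ: γ = 123/57.5 = 2.13913.
Since K = (γ−1)mc², K/(mc²) = 2.13913 − 1 = 1.139.

1.139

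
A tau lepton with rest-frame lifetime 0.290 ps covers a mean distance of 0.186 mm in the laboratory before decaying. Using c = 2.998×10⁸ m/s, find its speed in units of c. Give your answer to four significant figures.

0.9059c

Let x = d/(cτ) = 1.860×10^-4 m / (2.998×10⁸ m/s × 2.900×10^-13 s) = 2.1394. Since d = βγcτ, x = βγ = β/√(1−β²).
Solving: β² = x²/(1+x²) = 4.57703/5.57703 = 0.820693, so β = 0.9059.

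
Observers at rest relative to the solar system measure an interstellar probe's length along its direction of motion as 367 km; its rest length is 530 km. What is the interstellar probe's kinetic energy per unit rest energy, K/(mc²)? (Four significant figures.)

0.4441

From L = L₀/γ: γ = 530/367 = 1.44414.
K/(mc²) = γ − 1 = 1.44414 − 1 = 0.4441.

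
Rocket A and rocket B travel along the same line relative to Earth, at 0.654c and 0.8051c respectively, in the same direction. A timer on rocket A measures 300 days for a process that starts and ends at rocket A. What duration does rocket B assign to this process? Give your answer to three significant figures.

317 days

Speed of rocket A in rocket B's frame: u = (v_A − v_B)/(1 − v_A v_B/c²) = (0.654 − 0.8051)/(1 − 0.654×0.8051) = −0.1511/0.4734646 = −0.31914; |u| = 0.31914c.
γ for this relative speed: γ = 1/√(1 − 0.10185) = 1.0552.
Rocket A's interval is proper; time dilation gives Δt_B = γΔτ = 1.0552 × 300 days = 317 days.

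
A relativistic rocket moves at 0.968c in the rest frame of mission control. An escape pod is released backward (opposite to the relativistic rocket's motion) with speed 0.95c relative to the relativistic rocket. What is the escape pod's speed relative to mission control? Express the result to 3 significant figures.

0.224c

In units of c, u = (u' + v)/(1 + u'v) with u' = −0.95 and v = 0.968.
Numerator: −0.95 + 0.968 = 0.018. Denominator: 1 + (−0.95)(0.968) = 0.0804.
u = 0.018/0.0804 = 0.22388, so the speed is 0.224c.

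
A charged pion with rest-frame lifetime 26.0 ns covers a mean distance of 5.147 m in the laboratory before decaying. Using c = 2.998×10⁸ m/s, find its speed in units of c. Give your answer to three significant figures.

d = βγcτ ⇒ βγ = d/(cτ) = 5.147 m / (7.7948 m) = 0.66031.
β = (βγ)/√(1+(βγ)²) = 0.66031/√1.436009 = 0.551.

0.551c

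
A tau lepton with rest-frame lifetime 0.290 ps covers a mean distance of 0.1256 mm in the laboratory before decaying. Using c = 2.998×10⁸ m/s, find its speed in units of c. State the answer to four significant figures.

d = βγcτ ⇒ βγ = d/(cτ) = 1.256×10^-4 m / (8.6942×10^-5 m) = 1.4446.
β = (βγ)/√(1+(βγ)²) = 1.4446/√3.08687 = 0.8222.

0.8222c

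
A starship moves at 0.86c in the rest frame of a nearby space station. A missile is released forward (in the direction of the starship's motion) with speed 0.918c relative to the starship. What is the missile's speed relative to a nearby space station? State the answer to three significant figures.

In units of c, u = (u' + v)/(1 + u'v) with u' = 0.918 and v = 0.86.
Numerator: 0.918 + 0.86 = 1.778. Denominator: 1 + (0.918)(0.86) = 1.78948.
u = 1.778/1.78948 = 0.99358, so the speed is 0.994c.

0.994c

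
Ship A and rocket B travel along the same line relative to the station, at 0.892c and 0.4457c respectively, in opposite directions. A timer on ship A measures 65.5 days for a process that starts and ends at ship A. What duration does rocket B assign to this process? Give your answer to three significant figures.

The velocity of ship A relative to rocket B is (0.892 + 0.4457)c / (1 + 0.892×0.4457) = 0.95717c; relative speed 0.95717c.
At |u| = 0.95717c, γ = (1 − 0.916174)^(−1/2) = 3.4539.
The clock on ship A records proper time, so rocket B measures Δt = γΔτ = 3.4539 × 65.5 = 226 days.

226 days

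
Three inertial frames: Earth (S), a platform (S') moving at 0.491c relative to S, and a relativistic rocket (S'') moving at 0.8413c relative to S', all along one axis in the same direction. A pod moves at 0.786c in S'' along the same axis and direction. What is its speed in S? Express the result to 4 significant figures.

0.9930c

First combine the pod and relativistic rocket (S''→S'): u₁ = (0.786 + 0.8413)/(1 + 0.786×0.8413) = 1.6273/1.6612618 = 0.97956.
Then combine with the platform (S'→S): u = (0.97956 + 0.491)/(1 + 0.97956×0.491) = 1.47056/1.48096396 = 0.99297.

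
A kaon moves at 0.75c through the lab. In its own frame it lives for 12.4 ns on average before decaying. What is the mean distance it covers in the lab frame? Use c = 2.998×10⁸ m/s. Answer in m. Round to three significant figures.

γ = 1/√(1 − β²) = 1/√(1 − 0.5625) = 1/√0.4375 = 1/0.661438 = 1.5119.
Lab-frame lifetime: Δt = γτ = 1.5119 × 12.4 ns = 18.748 ns.
Distance: d = vΔt = 0.75 × 2.998×10⁸ m/s × 1.8748×10^-8 s = 4.22 m.

4.22 m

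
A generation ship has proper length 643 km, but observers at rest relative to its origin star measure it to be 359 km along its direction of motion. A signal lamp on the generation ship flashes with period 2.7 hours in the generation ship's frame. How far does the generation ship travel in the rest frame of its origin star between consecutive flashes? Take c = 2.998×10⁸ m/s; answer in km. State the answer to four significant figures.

4.330×10^9 km

γ = L₀/L = 643/359 = 1.79109.
β = √(1 − 1/γ²) = 0.82963. Lab-frame period = γτ = 1.79109×2.7 hours = 4.8359 hours. Distance = βc × γτ = 0.82963 × 2.998×10⁸ m/s × 17409.24 s = 4.3301×10^12 m = 4.330×10^9 km.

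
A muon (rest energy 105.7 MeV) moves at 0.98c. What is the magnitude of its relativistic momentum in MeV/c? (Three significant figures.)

Lorentz factor: γ = (1 − 0.9604)^(−1/2) = 5.0252.
Momentum: p = γβ·mc = 5.0252 × 0.98 × 105.7 MeV/c = 521 MeV/c.

521 MeV/c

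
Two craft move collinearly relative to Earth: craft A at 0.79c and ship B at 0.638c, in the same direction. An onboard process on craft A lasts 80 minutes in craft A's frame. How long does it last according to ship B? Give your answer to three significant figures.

84.0 minutes

The velocity of craft A relative to ship B is (0.79 − 0.638)c / (1 − 0.79×0.638) = 0.30646c; relative speed 0.30646c.
At |u| = 0.30646c, γ = (1 − 0.0939177)^(−1/2) = 1.0505.
Craft A's interval is proper; time dilation gives Δt_B = γΔτ = 1.0505 × 80 minutes = 84.0 minutes.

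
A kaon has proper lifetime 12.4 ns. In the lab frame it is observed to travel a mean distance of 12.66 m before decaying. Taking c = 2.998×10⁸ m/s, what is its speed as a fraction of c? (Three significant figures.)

Lab distance = (lab lifetime)·v = γτ·βc, so βγ = d/(cτ) = 12.66/(2.998×10⁸ × 1.240×10^-8) = 3.4055.
With βγ = 3.4055: γ² = 1 + (βγ)² = 12.5974, and β = (βγ)/γ = 3.4055/3.54928 = 0.959.

0.959c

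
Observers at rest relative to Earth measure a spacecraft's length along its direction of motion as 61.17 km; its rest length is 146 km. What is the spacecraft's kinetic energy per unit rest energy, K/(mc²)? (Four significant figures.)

γ = L₀/L = 146/61.17 = 2.38679.
Since K = (γ−1)mc², K/(mc²) = 2.38679 − 1 = 1.387.

1.387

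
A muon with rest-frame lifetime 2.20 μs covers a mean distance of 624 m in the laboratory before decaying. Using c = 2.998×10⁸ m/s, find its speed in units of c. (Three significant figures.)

0.687c

Let x = d/(cτ) = 624.0 m / (2.998×10⁸ m/s × 2.200×10^-6 s) = 0.94609. Since d = βγcτ, x = βγ = β/√(1−β²).
Solving: β² = x²/(1+x²) = 0.895086/1.895086 = 0.472319, so β = 0.687.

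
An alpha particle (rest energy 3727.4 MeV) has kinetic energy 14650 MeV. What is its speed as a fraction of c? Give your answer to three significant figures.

γ = 1 + K/(mc²) = 1 + 14650/3727.4 = 4.9304.
β = √(1 − 1/γ²) = √(1 − 0.0411373) = √0.9588627 = 0.979.

0.979c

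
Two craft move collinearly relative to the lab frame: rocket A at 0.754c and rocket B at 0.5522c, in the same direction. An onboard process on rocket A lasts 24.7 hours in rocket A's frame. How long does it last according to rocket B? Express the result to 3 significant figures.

26.3 hours

Transform rocket A's velocity into rocket B's frame: (0.754 − 0.5522)/(1 − 0.754·0.5522) = 0.2018/0.5836412, so the relative speed is 0.34576c.
At |u| = 0.34576c, γ = (1 − 0.11955)^(−1/2) = 1.0657.
Rocket A's interval is proper; time dilation gives Δt_B = γΔτ = 1.0657 × 24.7 hours = 26.3 hours.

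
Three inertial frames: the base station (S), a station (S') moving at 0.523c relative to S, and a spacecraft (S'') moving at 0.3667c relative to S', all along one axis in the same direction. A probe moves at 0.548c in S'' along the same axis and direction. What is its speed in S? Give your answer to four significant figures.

Compose velocities in two stages. Stage 1 (into S'): u₁ = (0.548+0.3667)/(1+0.548×0.3667) = 0.76165.
Stage 2 (into S): u = (0.76165+0.523)/(1+0.76165×0.523) = 0.91869, so the speed is 0.9187c.

0.9187c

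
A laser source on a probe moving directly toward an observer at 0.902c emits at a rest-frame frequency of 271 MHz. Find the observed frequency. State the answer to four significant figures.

1194 MHz

Relativistic Doppler (source moving toward): f_obs = f_src · √((1+β)/(1−β)).
With β = 0.902: factor = √(1.902/0.098) = 4.4055.
f_obs = 271 × 4.4055 = 1194 MHz.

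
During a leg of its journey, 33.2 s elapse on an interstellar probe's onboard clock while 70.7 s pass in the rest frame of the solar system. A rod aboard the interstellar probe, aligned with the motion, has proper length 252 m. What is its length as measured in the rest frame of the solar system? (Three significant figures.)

γ = Δt/Δτ = 70.7/33.2 = 2.12952.
L = L₀/γ = 252/2.12952 = 118 m.

118 m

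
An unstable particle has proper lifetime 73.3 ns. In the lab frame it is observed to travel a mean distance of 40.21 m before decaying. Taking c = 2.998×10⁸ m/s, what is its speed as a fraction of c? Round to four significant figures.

Let x = d/(cτ) = 40.21 m / (2.998×10⁸ m/s × 7.330×10^-8 s) = 1.8298. Since d = βγcτ, x = βγ = β/√(1−β²).
Solving: β² = x²/(1+x²) = 3.34817/4.34817 = 0.770018, so β = 0.8775.

0.8775c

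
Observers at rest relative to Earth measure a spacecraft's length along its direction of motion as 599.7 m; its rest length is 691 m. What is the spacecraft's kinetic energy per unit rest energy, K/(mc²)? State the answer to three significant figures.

Length contraction gives γ = L₀/L = 691/599.7 = 1.15224.
K/(mc²) = γ − 1 = 1.15224 − 1 = 0.152.

0.152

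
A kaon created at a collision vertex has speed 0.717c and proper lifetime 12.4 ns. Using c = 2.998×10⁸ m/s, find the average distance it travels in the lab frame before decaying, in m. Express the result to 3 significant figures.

3.82 m

With β = 0.717, γ = 1/√(1 − 0.717²) = 1/√0.485911 = 1.4346.
Lab-frame lifetime: Δt = γτ = 1.4346 × 12.4 ns = 17.789 ns.
Distance: d = vΔt = 0.717 × 2.998×10⁸ m/s × 1.7789×10^-8 s = 3.82 m.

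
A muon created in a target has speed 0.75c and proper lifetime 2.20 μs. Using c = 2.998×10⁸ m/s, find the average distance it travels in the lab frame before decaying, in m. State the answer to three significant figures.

748 m

γ = 1/√(1 − β²) = 1/√(1 − 0.5625) = 1/√0.4375 = 1/0.661438 = 1.5119.
Lab-frame lifetime: Δt = γτ = 1.5119 × 2.20 μs = 3.3262 μs.
Distance: d = vΔt = 0.75 × 2.998×10⁸ m/s × 3.3262×10^-6 s = 748 m.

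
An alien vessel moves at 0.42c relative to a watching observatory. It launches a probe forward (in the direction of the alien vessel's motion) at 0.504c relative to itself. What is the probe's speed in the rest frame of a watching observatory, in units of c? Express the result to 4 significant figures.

In units of c, u = (u' + v)/(1 + u'v) with u' = 0.504 and v = 0.42.
Numerator: 0.504 + 0.42 = 0.924. Denominator: 1 + (0.504)(0.42) = 1.21168.
u = 0.924/1.21168 = 0.76258, so the speed is 0.7626c.

0.7626c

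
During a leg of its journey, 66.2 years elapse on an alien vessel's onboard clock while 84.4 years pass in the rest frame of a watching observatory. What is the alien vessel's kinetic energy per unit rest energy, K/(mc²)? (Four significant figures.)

0.2749

γ = Δt/Δτ = 84.4/66.2 = 1.27492.
K/(mc²) = γ − 1 = 1.27492 − 1 = 0.2749.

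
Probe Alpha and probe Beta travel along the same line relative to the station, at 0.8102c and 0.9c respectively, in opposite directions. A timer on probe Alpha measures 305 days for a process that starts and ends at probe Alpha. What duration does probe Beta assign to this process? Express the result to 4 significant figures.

2064 days

The velocity of probe Alpha relative to probe Beta is (0.8102 + 0.9)c / (1 + 0.8102×0.9) = 0.98902c; relative speed 0.98902c.
γ for this relative speed: γ = 1/√(1 − 0.978161) = 6.7668.
The clock on probe Alpha records proper time, so probe Beta measures Δt = γΔτ = 6.7668 × 305 = 2064 days.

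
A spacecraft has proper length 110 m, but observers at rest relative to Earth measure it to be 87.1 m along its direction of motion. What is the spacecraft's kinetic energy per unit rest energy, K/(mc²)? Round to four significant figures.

γ = L₀/L = 110/87.1 = 1.26292.
Since K = (γ−1)mc², K/(mc²) = 1.26292 − 1 = 0.2629.

0.2629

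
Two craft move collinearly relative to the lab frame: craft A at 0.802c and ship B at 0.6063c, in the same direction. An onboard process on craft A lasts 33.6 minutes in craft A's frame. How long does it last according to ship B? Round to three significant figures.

Speed of craft A in ship B's frame: u = (v_A − v_B)/(1 − v_A v_B/c²) = (0.802 − 0.6063)/(1 − 0.802×0.6063) = 0.1957/0.5137474 = 0.38093; |u| = 0.38093c.
γ for this relative speed: γ = 1/√(1 − 0.145108) = 1.0815.
The clock on craft A records proper time, so ship B measures Δt = γΔτ = 1.0815 × 33.6 = 36.3 minutes.

36.3 minutes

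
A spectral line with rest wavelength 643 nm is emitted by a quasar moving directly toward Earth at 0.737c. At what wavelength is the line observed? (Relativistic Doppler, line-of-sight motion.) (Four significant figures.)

Relativistic Doppler for wavelength: λ_obs = λ_src · √((1−β)/(1+β)).
With β = 0.737: factor = √(0.263/1.737) = 0.38911.
λ_obs = 643 × 0.38911 = 250.2 nm.

250.2 nm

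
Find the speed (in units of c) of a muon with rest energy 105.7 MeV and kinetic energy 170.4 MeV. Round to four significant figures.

0.9238c

K = (γ−1)mc², so γ = 1 + 170.4/105.7 = 2.6121.
Then v/c = √(1 − γ⁻²) = √(1 − 0.146562) = √0.853438 = 0.9238.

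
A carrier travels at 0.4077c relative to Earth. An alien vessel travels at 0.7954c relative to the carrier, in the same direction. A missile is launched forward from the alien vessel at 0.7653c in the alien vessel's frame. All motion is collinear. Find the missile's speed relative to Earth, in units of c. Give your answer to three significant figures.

Compose velocities in two stages. Stage 1 (into S'): u₁ = (0.7653+0.7954)/(1+0.7653×0.7954) = 0.97015.
Stage 2 (into S): u = (0.97015+0.4077)/(1+0.97015×0.4077) = 0.98733, so the speed is 0.987c.

0.987c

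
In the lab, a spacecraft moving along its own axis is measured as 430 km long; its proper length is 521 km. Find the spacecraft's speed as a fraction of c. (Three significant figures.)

Length contraction gives γ = L₀/L = 521/430 = 1.2116.
β = √(1 − 1/γ²) = √0.318789 = 0.565.

0.565c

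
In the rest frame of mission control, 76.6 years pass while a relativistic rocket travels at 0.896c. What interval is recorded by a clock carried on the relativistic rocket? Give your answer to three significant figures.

Lorentz factor: γ = (1 − 0.802816)^(−1/2) = 2.252.
The relativistic rocket's clock runs slow as seen from mission control, so Δτ = Δt/γ = 76.6/2.252 = 34.0 years.

34.0 years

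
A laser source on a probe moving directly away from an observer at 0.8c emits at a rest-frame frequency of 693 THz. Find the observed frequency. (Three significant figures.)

231 THz

Relativistic Doppler (source moving away): f_obs = f_src · √((1−β)/(1+β)).
With β = 0.8: factor = √(0.2/1.8) = 0.33333.
f_obs = 693 × 0.33333 = 231 THz.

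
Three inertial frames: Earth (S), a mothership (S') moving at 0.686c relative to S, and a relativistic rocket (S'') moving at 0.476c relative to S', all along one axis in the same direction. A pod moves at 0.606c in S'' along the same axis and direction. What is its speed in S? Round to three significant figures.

0.968c

First combine the pod and relativistic rocket (S''→S'): u₁ = (0.606 + 0.476)/(1 + 0.606×0.476) = 1.082/1.288456 = 0.83976.
Then combine with the mothership (S'→S): u = (0.83976 + 0.686)/(1 + 0.83976×0.686) = 1.52576/1.57607536 = 0.96808.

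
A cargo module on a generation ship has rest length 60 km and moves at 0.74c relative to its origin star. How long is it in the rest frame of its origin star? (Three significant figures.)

40.4 km

β² = 0.5476, so γ = 1/√0.4524 = 1.4868.
Length contraction: L = L₀/γ = 60/1.4868 = 40.4 km.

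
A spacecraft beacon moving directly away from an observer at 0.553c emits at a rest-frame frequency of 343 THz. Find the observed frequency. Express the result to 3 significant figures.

Relativistic Doppler (source moving away): f_obs = f_src · √((1−β)/(1+β)).
With β = 0.553: factor = √(0.447/1.553) = 0.5365.
f_obs = 343 × 0.5365 = 184 THz.

184 THz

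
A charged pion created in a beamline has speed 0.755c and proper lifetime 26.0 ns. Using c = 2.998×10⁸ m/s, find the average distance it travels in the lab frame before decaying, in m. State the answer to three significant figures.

8.97 m

γ = 1/√(1 − β²) = 1/√(1 − 0.570025) = 1/√0.429975 = 1/0.655725 = 1.525.
Lab-frame lifetime: Δt = γτ = 1.525 × 26.0 ns = 39.65 ns.
Distance: d = vΔt = 0.755 × 2.998×10⁸ m/s × 3.9650×10^-8 s = 8.97 m.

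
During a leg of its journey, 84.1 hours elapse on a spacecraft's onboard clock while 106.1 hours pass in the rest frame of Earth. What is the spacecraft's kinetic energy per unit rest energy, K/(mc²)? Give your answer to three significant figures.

0.262

The time-dilation ratio gives γ = 106.1/84.1 = 1.26159.
Since K = (γ−1)mc², K/(mc²) = 1.26159 − 1 = 0.262.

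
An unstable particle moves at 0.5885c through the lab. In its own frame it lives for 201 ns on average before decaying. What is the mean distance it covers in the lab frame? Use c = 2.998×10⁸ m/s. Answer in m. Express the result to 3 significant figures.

43.9 m

γ = 1/√(1 − β²) = 1/√(1 − 0.34633225) = 1/√0.65366775 = 1/0.808497 = 1.2369.
Lab-frame lifetime: Δt = γτ = 1.2369 × 201 ns = 248.62 ns.
Distance: d = vΔt = 0.5885 × 2.998×10⁸ m/s × 2.4862×10^-7 s = 43.9 m.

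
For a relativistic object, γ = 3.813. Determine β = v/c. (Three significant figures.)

β = √(1 − 1/γ²) = √(1 − 1/14.538969) = √0.931219 = 0.965.

0.965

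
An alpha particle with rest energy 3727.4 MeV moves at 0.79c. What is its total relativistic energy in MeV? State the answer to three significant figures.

γ = 1/√(1 − β²) = 1/√(1 − 0.6241) = 1/√0.3759 = 1/0.613107 = 1.631.
Total energy: E = γmc² = 1.631 × 3727.4 MeV = 6080 MeV.

6080 MeV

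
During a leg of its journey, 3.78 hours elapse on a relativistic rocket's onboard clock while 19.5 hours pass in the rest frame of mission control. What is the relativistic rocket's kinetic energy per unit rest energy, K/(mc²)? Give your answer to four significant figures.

The time-dilation ratio gives γ = 19.5/3.78 = 5.15873.
Since K = (γ−1)mc², K/(mc²) = 5.15873 − 1 = 4.159.

4.159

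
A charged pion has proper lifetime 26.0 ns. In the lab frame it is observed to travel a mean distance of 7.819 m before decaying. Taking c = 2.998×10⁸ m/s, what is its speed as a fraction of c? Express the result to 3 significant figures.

0.708c

Lab distance = (lab lifetime)·v = γτ·βc, so βγ = d/(cτ) = 7.819/(2.998×10⁸ × 2.600×10^-8) = 1.0031.
With βγ = 1.0031: γ² = 1 + (βγ)² = 2.00621, and β = (βγ)/γ = 1.0031/1.41641 = 0.708.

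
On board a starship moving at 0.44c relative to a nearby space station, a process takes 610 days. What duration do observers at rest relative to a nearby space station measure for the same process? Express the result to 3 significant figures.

γ = 1/√(1 − β²) = 1/√(1 − 0.1936) = 1/√0.8064 = 1/0.897998 = 1.1136.
The onboard clock measures proper time, so the interval in the rest frame of a nearby space station is dilated: Δt = γ·Δτ = 1.1136 × 610 days = 679 days.

679 days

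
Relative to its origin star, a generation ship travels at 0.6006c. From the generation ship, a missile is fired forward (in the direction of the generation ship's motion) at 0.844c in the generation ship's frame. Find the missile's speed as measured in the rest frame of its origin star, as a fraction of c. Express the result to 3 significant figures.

0.959c

In units of c, u = (u' + v)/(1 + u'v) with u' = 0.844 and v = 0.6006.
Numerator: 0.844 + 0.6006 = 1.4446. Denominator: 1 + (0.844)(0.6006) = 1.5069064.
u = 1.4446/1.5069064 = 0.95865, so the speed is 0.959c.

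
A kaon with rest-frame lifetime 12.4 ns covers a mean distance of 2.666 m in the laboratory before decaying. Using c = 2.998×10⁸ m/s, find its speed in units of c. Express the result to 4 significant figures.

Let x = d/(cτ) = 2.666 m / (2.998×10⁸ m/s × 1.240×10^-8 s) = 0.71714. Since d = βγcτ, x = βγ = β/√(1−β²).
Solving: β² = x²/(1+x²) = 0.51429/1.51429 = 0.339625, so β = 0.5828.

0.5828c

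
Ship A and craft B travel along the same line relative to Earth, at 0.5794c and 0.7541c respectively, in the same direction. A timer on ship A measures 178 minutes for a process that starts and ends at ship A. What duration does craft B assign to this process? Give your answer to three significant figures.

Transform ship A's velocity into craft B's frame: (0.5794 − 0.7541)/(1 − 0.5794·0.7541) = −0.1747/0.56307446, so the relative speed is 0.31026c.
At |u| = 0.31026c, γ = (1 − 0.0962613)^(−1/2) = 1.0519.
Ship A's interval is proper; time dilation gives Δt_B = γΔτ = 1.0519 × 178 minutes = 187 minutes.

187 minutes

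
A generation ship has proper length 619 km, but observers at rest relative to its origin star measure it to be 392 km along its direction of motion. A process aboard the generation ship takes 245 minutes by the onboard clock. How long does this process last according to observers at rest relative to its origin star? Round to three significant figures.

387 minutes

Length contraction gives γ = L₀/L = 619/392 = 1.57908.
Δt = γΔτ = 1.57908 × 245 = 387 minutes.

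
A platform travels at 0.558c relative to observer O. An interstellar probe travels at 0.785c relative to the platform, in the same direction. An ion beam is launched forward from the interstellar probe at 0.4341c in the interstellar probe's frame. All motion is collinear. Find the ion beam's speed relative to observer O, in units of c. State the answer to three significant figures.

Apply u = (u'+v)/(1+u'v) twice. Ion beam in the platform frame: (0.4341+0.785)/(1+0.4341·0.785) = 1.2191/1.3407685 = 0.90925c.
That velocity, transformed to the rest frame of observer O: (0.90925+0.558)/(1+0.90925·0.558) = 1.46725/1.5073615 = 0.97339c.

0.973c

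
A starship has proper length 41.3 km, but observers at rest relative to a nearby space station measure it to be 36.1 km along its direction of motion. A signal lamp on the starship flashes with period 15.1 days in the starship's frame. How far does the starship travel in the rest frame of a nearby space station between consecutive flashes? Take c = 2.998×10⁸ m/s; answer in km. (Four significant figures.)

2.174×10^11 km

γ = L₀/L = 41.3/36.1 = 1.14404.
β = √(1 − 1/γ²) = 0.48575. Lab-frame period = γτ = 1.14404×15.1 days = 17.275 days. Distance = βc × γτ = 0.48575 × 2.998×10⁸ m/s × 1492560 s = 2.1736×10^14 m = 2.174×10^11 km.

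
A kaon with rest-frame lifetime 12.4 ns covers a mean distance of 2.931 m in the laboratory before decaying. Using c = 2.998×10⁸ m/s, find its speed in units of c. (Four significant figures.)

0.6191c

Lab distance = (lab lifetime)·v = γτ·βc, so βγ = d/(cτ) = 2.931/(2.998×10⁸ × 1.240×10^-8) = 0.78843.
With βγ = 0.78843: γ² = 1 + (βγ)² = 1.621622, and β = (βγ)/γ = 0.78843/1.27343 = 0.6191.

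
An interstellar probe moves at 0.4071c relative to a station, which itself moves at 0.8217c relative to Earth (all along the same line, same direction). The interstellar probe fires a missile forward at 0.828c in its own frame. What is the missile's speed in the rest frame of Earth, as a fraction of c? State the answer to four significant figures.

Compose velocities in two stages. Stage 1 (into S'): u₁ = (0.828+0.4071)/(1+0.828×0.4071) = 0.92373.
Stage 2 (into S): u = (0.92373+0.8217)/(1+0.92373×0.8217) = 0.99227, so the speed is 0.9923c.

0.9923c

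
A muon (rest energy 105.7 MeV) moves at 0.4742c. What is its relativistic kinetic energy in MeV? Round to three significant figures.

γ = 1/√(1 − β²) = 1/√(1 − 0.22486564) = 1/√0.77513436 = 1/0.880417 = 1.13583.
Kinetic energy: K = (γ − 1)mc² = (1.13583 − 1) × 105.7 MeV = 0.13583 × 105.7 = 14.4 MeV.

14.4 MeV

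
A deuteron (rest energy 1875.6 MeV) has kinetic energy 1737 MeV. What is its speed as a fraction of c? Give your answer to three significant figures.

γ = 1 + K/(mc²) = 1 + 1737/1875.6 = 1.9261.
β = √(1 − 1/γ²) = √(1 − 0.269552) = √0.730448 = 0.855.

0.855c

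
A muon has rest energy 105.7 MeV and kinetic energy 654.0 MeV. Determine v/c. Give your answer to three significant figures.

K = (γ−1)mc², so γ = 1 + 654.0/105.7 = 7.1873.
Then v/c = √(1 − γ⁻²) = √(1 − 0.0193584) = √0.9806416 = 0.990.

0.990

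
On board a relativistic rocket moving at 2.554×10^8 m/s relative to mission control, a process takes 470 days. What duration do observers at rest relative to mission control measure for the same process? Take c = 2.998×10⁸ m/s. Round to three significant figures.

β = v/c = (2.554×10^8 m/s)/(2.998×10⁸ m/s) = 0.851901.
Lorentz factor: γ = (1 − 0.7257353)^(−1/2) = 1.9095.
The onboard clock measures proper time, so the interval in the rest frame of mission control is dilated: Δt = γ·Δτ = 1.9095 × 470 days = 897 days.

897 days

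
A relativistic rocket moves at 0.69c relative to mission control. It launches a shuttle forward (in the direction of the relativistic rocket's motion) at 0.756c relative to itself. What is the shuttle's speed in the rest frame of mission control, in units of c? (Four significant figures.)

Relativistic velocity addition: u = (u' + v)/(1 + u'v/c²), with u' = 0.756c and v = 0.69c.
Numerator: 0.756 + 0.69 = 1.446. Denominator: 1 + (0.756)(0.69) = 1.52164.
u = 1.446/1.52164 = 0.95029, so the speed is 0.9503c.

0.9503c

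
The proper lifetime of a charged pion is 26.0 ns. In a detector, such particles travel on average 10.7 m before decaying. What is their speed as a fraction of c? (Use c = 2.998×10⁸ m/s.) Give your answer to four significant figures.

0.8083c

d = βγcτ ⇒ βγ = d/(cτ) = 10.70 m / (7.7948 m) = 1.3727.
β = (βγ)/√(1+(βγ)²) = 1.3727/√2.88431 = 0.8083.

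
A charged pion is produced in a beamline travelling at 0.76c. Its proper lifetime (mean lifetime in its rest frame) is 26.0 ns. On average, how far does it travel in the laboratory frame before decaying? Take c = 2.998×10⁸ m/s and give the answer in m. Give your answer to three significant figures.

9.11 m

Lorentz factor: γ = (1 − 0.5776)^(−1/2) = 1.5386.
Lab-frame lifetime: Δt = γτ = 1.5386 × 26.0 ns = 40.004 ns.
Distance: d = vΔt = 0.76 × 2.998×10⁸ m/s × 4.0004×10^-8 s = 9.11 m.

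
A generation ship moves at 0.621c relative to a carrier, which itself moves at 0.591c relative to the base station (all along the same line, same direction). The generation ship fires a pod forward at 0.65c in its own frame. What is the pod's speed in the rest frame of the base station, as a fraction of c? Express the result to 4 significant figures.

0.9748c

Apply u = (u'+v)/(1+u'v) twice. Pod in the carrier frame: (0.65+0.621)/(1+0.65·0.621) = 1.271/1.40365 = 0.9055c.
That velocity, transformed to the rest frame of the base station: (0.9055+0.591)/(1+0.9055·0.591) = 1.4965/1.5351505 = 0.97482c.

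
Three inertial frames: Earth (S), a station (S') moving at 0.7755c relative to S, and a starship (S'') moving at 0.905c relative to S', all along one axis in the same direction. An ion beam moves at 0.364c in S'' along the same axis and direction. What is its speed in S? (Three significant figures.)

Compose velocities in two stages. Stage 1 (into S'): u₁ = (0.364+0.905)/(1+0.364×0.905) = 0.95455.
Stage 2 (into S): u = (0.95455+0.7755)/(1+0.95455×0.7755) = 0.99414, so the speed is 0.994c.

0.994c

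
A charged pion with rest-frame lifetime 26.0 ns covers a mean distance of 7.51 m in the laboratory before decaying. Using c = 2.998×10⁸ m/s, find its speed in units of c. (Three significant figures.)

d = βγcτ ⇒ βγ = d/(cτ) = 7.510 m / (7.7948 m) = 0.96346.
β = (βγ)/√(1+(βγ)²) = 0.96346/√1.928255 = 0.694.

0.694c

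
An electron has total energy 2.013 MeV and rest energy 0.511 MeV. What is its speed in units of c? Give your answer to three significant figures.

0.967c

γ = E/(mc²) = 2.013/0.511 = 3.9393.
β = √(1 − 1/γ²) = √(1 − 0.0644409) = √0.9355591 = 0.967.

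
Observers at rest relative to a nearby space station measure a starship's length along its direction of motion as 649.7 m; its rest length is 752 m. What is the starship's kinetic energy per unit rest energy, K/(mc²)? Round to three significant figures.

0.157

γ = L₀/L = 752/649.7 = 1.15746.
K/(mc²) = γ − 1 = 1.15746 − 1 = 0.157.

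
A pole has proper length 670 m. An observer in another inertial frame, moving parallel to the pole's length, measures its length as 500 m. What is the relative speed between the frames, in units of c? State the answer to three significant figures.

Length contraction gives γ = L₀/L = 670/500 = 1.34.
β = √(1 − 1/γ²) = √0.443083 = 0.666.

0.666c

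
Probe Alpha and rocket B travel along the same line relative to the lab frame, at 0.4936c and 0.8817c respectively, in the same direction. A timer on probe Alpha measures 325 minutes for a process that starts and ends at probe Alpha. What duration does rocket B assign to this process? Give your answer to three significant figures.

Transform probe Alpha's velocity into rocket B's frame: (0.4936 − 0.8817)/(1 − 0.4936·0.8817) = −0.3881/0.56479288, so the relative speed is 0.68715c.
γ for this relative speed: γ = 1/√(1 − 0.472175) = 1.3764.
Probe Alpha's interval is proper; time dilation gives Δt_B = γΔτ = 1.3764 × 325 minutes = 447 minutes.

447 minutes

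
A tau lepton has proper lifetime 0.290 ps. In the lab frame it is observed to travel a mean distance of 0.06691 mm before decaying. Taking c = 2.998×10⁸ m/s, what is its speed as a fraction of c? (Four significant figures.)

Let x = d/(cτ) = 6.691×10^-5 m / (2.998×10⁸ m/s × 2.900×10^-13 s) = 0.76959. Since d = βγcτ, x = βγ = β/√(1−β²).
Solving: β² = x²/(1+x²) = 0.592269/1.592269 = 0.371965, so β = 0.6099.

0.6099c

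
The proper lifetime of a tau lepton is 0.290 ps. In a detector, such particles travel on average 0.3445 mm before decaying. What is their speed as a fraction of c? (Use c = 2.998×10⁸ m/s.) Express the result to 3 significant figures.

0.970c

Let x = d/(cτ) = 3.445×10^-4 m / (2.998×10⁸ m/s × 2.900×10^-13 s) = 3.9624. Since d = βγcτ, x = βγ = β/√(1−β²).
Solving: β² = x²/(1+x²) = 15.7006/16.7006 = 0.940122, so β = 0.970.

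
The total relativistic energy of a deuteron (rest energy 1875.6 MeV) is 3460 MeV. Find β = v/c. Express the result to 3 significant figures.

0.840

Total energy E = γmc² gives γ = 3460/1875.6 = 1.8447.
Hence β = √(1 − 1/γ²) = √(1 − 0.293865) = √0.706135 = 0.840.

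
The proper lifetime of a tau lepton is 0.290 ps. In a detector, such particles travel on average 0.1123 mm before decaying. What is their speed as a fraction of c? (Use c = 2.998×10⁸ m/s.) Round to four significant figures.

0.7907c

Lab distance = (lab lifetime)·v = γτ·βc, so βγ = d/(cτ) = 1.123×10^-4/(2.998×10⁸ × 2.900×10^-13) = 1.2917.
With βγ = 1.2917: γ² = 1 + (βγ)² = 2.66849, and β = (βγ)/γ = 1.2917/1.63355 = 0.7907.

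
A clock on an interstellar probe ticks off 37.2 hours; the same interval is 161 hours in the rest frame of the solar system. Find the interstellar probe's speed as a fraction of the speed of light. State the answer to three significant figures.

0.973c

γ = Δt/Δτ = 161/37.2 = 4.328.
β = √(1 − 1/γ²) = √(1 − 0.0533858) = √0.9466142 = 0.973.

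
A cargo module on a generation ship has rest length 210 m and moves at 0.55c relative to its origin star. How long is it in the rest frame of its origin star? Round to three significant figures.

Lorentz factor: γ = (1 − 0.3025)^(−1/2) = 1.1974.
Length contraction: L = L₀/γ = 210/1.1974 = 175 m.

175 m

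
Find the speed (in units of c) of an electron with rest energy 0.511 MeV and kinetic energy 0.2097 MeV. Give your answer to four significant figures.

K = (γ−1)mc², so γ = 1 + 0.2097/0.511 = 1.4104.
Then v/c = √(1 − γ⁻²) = √(1 − 0.502708) = √0.497292 = 0.7052.

0.7052c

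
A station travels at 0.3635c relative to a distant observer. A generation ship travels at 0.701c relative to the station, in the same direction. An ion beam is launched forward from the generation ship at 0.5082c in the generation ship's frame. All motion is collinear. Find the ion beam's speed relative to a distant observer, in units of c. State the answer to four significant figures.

0.9479c

Apply u = (u'+v)/(1+u'v) twice. Ion beam in the station frame: (0.5082+0.701)/(1+0.5082·0.701) = 1.2092/1.3562482 = 0.89158c.
That velocity, transformed to the rest frame of a distant observer: (0.89158+0.3635)/(1+0.89158·0.3635) = 1.25508/1.32408933 = 0.94788c.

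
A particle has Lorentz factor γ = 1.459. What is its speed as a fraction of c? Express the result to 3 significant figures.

0.728c

β = √(1 − 1/γ²) = √(1 − 1/2.128681) = √0.530226 = 0.728.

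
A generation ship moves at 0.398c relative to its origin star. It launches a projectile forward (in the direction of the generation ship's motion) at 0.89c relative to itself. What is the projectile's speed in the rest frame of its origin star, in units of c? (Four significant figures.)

0.9511c

In units of c, u = (u' + v)/(1 + u'v) with u' = 0.89 and v = 0.398.
Numerator: 0.89 + 0.398 = 1.288. Denominator: 1 + (0.89)(0.398) = 1.35422.
u = 1.288/1.35422 = 0.9511, so the speed is 0.9511c.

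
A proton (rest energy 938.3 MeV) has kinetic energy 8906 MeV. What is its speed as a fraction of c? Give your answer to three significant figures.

0.995c

γ = 1 + K/(mc²) = 1 + 8906/938.3 = 10.492.
β = √(1 − 1/γ²) = √(1 − 0.00908413) = √0.99091587 = 0.995.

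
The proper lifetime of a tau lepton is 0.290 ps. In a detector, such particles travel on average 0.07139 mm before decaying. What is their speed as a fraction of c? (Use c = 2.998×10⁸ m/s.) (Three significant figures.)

0.635c

d = βγcτ ⇒ βγ = d/(cτ) = 7.139×10^-5 m / (8.6942×10^-5 m) = 0.82112.
β = (βγ)/√(1+(βγ)²) = 0.82112/√1.674238 = 0.635.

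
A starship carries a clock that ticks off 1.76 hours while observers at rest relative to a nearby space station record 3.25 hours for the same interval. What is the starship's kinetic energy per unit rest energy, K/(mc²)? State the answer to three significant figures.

0.847

From Δt = γΔτ: γ = 3.25/1.76 = 1.84659.
Since K = (γ−1)mc², K/(mc²) = 1.84659 − 1 = 0.847.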